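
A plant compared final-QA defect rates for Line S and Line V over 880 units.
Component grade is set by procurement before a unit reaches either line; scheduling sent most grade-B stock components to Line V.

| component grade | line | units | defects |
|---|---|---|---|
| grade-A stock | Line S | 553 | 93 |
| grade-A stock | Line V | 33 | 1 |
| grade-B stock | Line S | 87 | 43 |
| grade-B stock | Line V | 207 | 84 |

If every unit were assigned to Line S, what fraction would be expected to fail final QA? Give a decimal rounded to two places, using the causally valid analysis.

0.28

Here component grade is a common cause — it drives both which line a case falls under and the outcome. The crude comparison mixes populations; the stratum-specific rates are the causally relevant ones.
Standardising Line S to the population component grade mix: 0.666·93/553 + 0.334·43/87 = 0.277.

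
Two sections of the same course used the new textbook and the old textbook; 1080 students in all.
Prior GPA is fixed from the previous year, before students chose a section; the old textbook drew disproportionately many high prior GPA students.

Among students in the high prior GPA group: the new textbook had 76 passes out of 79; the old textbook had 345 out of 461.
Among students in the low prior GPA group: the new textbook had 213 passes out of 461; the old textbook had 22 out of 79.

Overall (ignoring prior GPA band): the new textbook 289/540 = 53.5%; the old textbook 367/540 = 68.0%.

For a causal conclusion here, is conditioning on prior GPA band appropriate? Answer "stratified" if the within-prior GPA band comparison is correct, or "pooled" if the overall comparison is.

Within every prior GPA band level the new textbook has the higher rate, yet pooled the old textbook does — Simpson's reversal.
The imbalance in prior GPA band arose from how students were allocated, not from anything the teaching method did; and prior GPA band independently affects the outcome. The pooled gap is confounded — condition on prior GPA band.
Within each level — high prior GPA: 96.2% vs 74.8%; low prior GPA: 46.2% vs 27.8% — the new textbook is higher every time.

stratified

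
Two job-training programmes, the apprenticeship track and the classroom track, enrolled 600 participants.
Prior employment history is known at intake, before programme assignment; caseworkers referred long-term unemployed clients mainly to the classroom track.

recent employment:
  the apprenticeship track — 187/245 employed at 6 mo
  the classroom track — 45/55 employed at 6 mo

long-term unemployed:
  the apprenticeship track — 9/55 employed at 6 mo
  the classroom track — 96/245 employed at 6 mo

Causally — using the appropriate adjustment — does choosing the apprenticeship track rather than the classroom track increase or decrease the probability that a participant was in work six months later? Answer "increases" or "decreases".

decreases

Prior employment history is set before the programme has any effect — it is not caused by the programme — and it independently drives the outcome. That makes it a confounder, so the causal comparison is within prior employment history levels.
Within each level — recent employment: 76.3% vs 81.8%; long-term unemployed: 16.4% vs 39.2% — the classroom track is higher every time.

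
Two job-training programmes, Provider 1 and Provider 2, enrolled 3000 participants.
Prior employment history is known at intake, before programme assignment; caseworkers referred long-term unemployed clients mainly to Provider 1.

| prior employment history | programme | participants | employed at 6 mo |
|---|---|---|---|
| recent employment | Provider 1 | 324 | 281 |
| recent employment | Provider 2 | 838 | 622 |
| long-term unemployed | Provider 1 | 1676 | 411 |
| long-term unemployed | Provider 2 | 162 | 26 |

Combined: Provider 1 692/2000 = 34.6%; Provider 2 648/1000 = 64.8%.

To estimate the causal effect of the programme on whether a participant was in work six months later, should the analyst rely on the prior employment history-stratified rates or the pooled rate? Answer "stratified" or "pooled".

stratified

Since prior employment history is a pre-existing factor (not a product of the programme) and it affects the outcome on its own, it is a confounder. The stratified rates, not the pooled rate, identify the causal effect.
Within each level — recent employment: 86.7% vs 74.2%; long-term unemployed: 24.5% vs 16.0% — Provider 1 is higher every time.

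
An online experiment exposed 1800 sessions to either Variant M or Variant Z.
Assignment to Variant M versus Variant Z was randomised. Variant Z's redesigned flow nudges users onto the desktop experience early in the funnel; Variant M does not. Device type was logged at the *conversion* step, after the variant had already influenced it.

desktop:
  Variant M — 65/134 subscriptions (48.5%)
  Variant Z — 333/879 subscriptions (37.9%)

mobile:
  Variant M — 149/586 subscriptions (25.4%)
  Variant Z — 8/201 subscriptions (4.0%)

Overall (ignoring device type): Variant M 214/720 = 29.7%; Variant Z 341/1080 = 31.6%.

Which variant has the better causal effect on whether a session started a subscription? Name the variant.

Within every device type level Variant M has the higher rate, yet pooled Variant Z does — Simpson's reversal.
Device type lies on the pathway variant → device type → outcome, so adjusting for it blocks the indirect effect. For the total causal effect of variant, use the unadjusted pooled rates.
Pooled: Variant M 29.7% vs Variant Z 31.6%; Variant Z is higher overall.

Variant Z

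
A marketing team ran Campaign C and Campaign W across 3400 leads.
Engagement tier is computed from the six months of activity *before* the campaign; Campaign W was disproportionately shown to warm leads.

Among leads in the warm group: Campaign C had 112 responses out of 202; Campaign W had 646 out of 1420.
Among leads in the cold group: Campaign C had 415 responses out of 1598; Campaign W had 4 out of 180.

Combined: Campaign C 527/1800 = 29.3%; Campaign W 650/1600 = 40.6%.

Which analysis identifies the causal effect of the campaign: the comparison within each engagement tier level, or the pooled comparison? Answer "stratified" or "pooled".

stratified

The imbalance in engagement tier arose from how leads were allocated, not from anything the campaign did; and engagement tier independently affects the outcome. The pooled gap is confounded — condition on engagement tier.
Within each level — warm: 55.4% vs 45.5%; cold: 26.0% vs 2.2% — Campaign C is higher every time.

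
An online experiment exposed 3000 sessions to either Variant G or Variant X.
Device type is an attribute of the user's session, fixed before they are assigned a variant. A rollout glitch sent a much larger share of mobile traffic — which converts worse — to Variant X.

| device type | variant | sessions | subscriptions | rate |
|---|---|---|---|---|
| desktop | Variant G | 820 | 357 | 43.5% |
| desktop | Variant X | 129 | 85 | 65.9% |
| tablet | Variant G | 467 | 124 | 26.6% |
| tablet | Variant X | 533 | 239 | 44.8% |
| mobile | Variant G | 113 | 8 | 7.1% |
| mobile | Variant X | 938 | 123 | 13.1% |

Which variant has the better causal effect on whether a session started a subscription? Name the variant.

Device type satisfies the back-door criterion: it is not a descendant of the variant, and it blocks the spurious path from variant to outcome. Adjusting for it (i.e., using the within-device type rates) gives the causal effect.
Within each level — desktop: 43.5% vs 65.9%; tablet: 26.6% vs 44.8%; mobile: 7.1% vs 13.1% — Variant X is higher every time.

Variant X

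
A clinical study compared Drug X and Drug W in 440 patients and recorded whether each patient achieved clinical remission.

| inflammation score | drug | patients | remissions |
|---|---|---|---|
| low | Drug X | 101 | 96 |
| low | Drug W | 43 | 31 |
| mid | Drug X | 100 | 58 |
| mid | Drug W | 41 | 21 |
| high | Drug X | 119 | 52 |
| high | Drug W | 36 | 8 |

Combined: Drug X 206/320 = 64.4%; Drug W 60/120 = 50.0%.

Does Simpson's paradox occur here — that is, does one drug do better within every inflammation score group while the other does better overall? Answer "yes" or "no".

Within each inflammation score level (low 95.0% vs 72.1%; mid 58.0% vs 51.2%; high 43.7% vs 22.2%), Drug X has the higher rate every time. Pooled: 64.4% vs 50.0% — Drug X has the higher rate overall. They agree.

no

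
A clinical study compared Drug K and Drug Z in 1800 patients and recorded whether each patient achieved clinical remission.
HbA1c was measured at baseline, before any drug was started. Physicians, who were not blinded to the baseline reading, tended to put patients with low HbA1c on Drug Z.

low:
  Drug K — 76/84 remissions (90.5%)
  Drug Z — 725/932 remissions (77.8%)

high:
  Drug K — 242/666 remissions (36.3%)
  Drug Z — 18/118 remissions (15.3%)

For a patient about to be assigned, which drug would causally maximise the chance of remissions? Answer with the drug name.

Drug K

Within every HbA1c level Drug K has the higher rate, yet pooled Drug Z does — Simpson's reversal.
The imbalance in HbA1c arose from how patients were allocated, not from anything the drug did; and HbA1c independently affects the outcome. The pooled gap is confounded — condition on HbA1c.
Within each level — low: 90.5% vs 77.8%; high: 36.3% vs 15.3% — Drug K is higher every time.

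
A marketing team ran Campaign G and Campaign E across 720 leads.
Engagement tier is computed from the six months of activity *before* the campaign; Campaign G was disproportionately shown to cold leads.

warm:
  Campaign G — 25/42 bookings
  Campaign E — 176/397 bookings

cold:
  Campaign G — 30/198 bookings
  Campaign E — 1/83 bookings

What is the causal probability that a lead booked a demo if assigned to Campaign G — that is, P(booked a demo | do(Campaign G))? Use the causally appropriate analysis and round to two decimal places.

Engagement tier differs across campaigns for reasons unrelated to any effect of the campaign itself, and it separately predicts the outcome — a classic confounder. We must compare within engagement tier levels.
Standardising Campaign G to the population engagement tier mix: 0.610·25/42 + 0.390·30/198 = 0.422.

0.42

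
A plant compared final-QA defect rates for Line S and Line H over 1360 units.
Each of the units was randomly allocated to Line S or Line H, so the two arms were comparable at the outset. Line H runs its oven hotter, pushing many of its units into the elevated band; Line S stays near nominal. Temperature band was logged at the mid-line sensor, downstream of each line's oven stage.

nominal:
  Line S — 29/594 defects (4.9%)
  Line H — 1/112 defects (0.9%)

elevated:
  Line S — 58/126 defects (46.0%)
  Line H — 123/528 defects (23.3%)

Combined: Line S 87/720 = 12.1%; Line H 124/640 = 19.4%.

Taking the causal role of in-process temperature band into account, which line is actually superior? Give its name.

The distribution of in-process temperature band is itself part of what the line does — it is an intermediate outcome. Holding it fixed would remove that part of the effect; the total effect is the pooled difference.
Pooled: Line S 12.1% vs Line H 19.4%; Line S is lower overall.

Line S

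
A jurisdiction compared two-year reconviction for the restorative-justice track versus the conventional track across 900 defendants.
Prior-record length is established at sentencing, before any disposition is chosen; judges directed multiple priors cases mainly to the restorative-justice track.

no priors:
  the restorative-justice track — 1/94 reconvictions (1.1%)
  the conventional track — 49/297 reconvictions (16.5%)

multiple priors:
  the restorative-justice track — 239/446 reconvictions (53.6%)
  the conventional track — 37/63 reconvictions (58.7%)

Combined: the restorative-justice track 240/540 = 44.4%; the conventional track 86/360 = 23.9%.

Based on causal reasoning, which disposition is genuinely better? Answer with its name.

The prior-record length-specific comparison favours the restorative-justice track throughout, but the pooled figures favour the conventional track. The question is whether to condition on prior-record length.
Since prior-record length is a pre-existing factor (not a product of the disposition) and it affects the outcome on its own, it is a confounder. The stratified rates, not the pooled rate, identify the causal effect.
Within each level — no priors: 1.1% vs 16.5%; multiple priors: 53.6% vs 58.7% — the restorative-justice track is lower every time.

the restorative-justice track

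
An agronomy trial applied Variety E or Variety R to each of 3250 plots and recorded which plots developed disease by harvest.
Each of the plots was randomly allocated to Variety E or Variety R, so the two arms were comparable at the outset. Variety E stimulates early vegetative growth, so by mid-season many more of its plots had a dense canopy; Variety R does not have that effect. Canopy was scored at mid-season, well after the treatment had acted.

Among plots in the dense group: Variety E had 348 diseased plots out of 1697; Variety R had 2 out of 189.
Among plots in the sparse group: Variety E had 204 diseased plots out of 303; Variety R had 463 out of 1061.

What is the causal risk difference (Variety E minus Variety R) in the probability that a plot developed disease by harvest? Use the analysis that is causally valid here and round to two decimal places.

-0.10

The mid-season canopy-specific comparison favours Variety R throughout, but the pooled figures favour Variety E. The question is whether to condition on mid-season canopy.
Mid-season canopy is recorded after the variety and is itself shifted by it — it sits on the causal path from variety to outcome. Conditioning on a mediator would strip out part of the effect we want; the pooled comparison gives the total causal effect.
The causal difference is the pooled difference: 0.276 − 0.372 = -0.096.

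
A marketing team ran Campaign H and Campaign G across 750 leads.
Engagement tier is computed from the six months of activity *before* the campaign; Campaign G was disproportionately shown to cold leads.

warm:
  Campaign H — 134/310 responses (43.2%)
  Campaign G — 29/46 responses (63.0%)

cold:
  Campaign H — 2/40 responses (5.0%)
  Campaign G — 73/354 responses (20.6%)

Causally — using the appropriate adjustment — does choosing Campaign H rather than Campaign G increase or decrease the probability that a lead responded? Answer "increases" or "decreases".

decreases

Since engagement tier is a pre-existing factor (not a product of the campaign) and it affects the outcome on its own, it is a confounder. The stratified rates, not the pooled rate, identify the causal effect.
Within each level — warm: 43.2% vs 63.0%; cold: 5.0% vs 20.6% — Campaign G is higher every time.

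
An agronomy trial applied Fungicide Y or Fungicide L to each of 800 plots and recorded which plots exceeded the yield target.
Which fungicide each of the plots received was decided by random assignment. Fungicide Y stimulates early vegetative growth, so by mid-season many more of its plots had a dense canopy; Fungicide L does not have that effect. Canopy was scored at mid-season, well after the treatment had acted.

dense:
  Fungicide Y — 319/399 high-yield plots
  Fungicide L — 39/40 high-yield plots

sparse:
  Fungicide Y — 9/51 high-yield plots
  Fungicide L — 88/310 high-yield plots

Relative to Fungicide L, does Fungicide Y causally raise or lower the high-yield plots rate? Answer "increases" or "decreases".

The distribution of mid-season canopy is itself part of what the fungicide does — it is an intermediate outcome. Holding it fixed would remove that part of the effect; the total effect is the pooled difference.
Pooled: Fungicide Y 72.9% vs Fungicide L 36.3%; Fungicide Y is higher overall.

increases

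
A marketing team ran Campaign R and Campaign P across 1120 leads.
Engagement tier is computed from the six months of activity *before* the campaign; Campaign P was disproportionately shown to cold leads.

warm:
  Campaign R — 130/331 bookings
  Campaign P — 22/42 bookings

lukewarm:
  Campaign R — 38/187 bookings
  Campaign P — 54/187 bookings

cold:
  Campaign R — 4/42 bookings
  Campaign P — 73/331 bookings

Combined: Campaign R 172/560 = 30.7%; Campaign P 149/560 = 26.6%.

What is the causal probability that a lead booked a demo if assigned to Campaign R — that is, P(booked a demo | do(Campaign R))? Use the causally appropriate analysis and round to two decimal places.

0.23

The stratified and pooled comparisons disagree (Campaign P wins within each engagement tier; Campaign R wins overall), so the answer turns on the causal role of engagement tier.
Here engagement tier is a common cause — it drives both which campaign a case falls under and the outcome. The crude comparison mixes populations; the stratum-specific rates are the causally relevant ones.
Standardising Campaign R to the population engagement tier mix: 0.333·130/331 + 0.334·38/187 + 0.333·4/42 = 0.230.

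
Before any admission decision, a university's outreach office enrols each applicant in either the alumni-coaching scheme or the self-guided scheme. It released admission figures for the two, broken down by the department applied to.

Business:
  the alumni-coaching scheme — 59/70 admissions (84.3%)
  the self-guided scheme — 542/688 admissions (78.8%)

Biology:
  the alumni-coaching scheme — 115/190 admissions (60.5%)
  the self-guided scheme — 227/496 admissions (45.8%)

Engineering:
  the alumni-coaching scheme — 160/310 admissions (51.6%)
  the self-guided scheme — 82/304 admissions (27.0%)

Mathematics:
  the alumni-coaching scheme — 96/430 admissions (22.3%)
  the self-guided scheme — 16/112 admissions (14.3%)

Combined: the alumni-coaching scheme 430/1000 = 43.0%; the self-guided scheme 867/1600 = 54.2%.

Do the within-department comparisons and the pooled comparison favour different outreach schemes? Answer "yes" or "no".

yes

Within each department level (Business 84.3% vs 78.8%; Biology 60.5% vs 45.8%; Engineering 51.6% vs 27.0%; Mathematics 22.3% vs 14.3%), the alumni-coaching scheme has the higher rate every time. Pooled: 43.0% vs 54.2% — the self-guided scheme has the higher rate overall. The two comparisons disagree.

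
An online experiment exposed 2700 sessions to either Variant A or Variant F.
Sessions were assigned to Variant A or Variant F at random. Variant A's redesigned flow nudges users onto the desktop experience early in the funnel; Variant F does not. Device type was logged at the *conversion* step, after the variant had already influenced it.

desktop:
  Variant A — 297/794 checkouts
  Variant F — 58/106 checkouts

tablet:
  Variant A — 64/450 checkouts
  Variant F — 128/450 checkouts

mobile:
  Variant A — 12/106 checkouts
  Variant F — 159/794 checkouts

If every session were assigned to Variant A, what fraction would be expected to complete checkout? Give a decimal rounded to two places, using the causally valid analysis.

0.28

Device type is recorded after the variant and is itself shifted by it — it sits on the causal path from variant to outcome. Conditioning on a mediator would strip out part of the effect we want; the pooled comparison gives the total causal effect.
So P(outcome | do(Variant A)) is just the pooled rate for Variant A: 373/1350 = 0.276.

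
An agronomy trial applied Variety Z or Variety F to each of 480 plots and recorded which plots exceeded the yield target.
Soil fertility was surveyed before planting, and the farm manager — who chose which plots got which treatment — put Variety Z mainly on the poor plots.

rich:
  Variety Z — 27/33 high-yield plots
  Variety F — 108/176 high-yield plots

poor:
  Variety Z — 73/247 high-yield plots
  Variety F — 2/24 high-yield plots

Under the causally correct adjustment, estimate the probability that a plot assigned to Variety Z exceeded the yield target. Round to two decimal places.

Within every soil fertility level Variety Z has the higher rate, yet pooled Variety F does — Simpson's reversal.
Since soil fertility is a pre-existing factor (not a product of the variety) and it affects the outcome on its own, it is a confounder. The stratified rates, not the pooled rate, identify the causal effect.
Standardising Variety Z to the population soil fertility mix: 0.435·27/33 + 0.565·73/247 = 0.523.

0.52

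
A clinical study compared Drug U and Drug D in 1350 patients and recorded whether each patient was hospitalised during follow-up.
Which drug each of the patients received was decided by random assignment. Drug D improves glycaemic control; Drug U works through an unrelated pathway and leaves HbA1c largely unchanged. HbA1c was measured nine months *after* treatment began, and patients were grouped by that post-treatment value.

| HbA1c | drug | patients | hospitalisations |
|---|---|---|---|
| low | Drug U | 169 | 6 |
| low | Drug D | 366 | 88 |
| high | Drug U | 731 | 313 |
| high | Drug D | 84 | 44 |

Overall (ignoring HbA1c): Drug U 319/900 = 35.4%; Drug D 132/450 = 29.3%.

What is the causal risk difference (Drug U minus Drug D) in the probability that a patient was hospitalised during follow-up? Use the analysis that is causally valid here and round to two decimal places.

+0.06

The HbA1c-specific comparison favours Drug U throughout, but the pooled figures favour Drug D. The question is whether to condition on HbA1c.
HbA1c is downstream of the drug. One should not condition on a consequence of treatment, so the overall rates are the right comparison.
The causal difference is the pooled difference: 0.354 − 0.293 = +0.061.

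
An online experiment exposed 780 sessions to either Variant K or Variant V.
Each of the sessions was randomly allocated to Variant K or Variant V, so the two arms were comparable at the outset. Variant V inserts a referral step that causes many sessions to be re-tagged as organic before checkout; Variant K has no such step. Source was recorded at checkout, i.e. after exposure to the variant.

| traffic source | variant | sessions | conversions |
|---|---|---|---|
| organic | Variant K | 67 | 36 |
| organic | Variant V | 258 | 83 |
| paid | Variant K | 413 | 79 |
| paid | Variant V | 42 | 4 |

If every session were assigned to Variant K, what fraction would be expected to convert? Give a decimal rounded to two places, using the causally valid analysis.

0.24

The traffic source-specific comparison favours Variant K throughout, but the pooled figures favour Variant V. The question is whether to condition on traffic source.
Because the variant influences traffic source, traffic source is a post-treatment mediator, not a confounder. Stratifying on it would bias the estimate; the causal effect is the crude pooled difference.
So P(outcome | do(Variant K)) is just the pooled rate for Variant K: 115/480 = 0.240.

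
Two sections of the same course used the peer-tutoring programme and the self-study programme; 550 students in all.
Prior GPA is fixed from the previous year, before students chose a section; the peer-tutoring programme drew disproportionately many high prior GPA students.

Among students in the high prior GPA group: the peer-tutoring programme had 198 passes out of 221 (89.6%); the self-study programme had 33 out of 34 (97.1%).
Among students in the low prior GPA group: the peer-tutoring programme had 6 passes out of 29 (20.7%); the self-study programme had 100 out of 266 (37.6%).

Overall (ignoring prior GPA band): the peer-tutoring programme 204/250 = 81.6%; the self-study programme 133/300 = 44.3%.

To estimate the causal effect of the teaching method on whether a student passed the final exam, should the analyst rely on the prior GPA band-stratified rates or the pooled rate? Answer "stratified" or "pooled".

Since prior GPA band is a pre-existing factor (not a product of the teaching method) and it affects the outcome on its own, it is a confounder. The stratified rates, not the pooled rate, identify the causal effect.
Within each level — high prior GPA: 89.6% vs 97.1%; low prior GPA: 20.7% vs 37.6% — the self-study programme is higher every time.

stratified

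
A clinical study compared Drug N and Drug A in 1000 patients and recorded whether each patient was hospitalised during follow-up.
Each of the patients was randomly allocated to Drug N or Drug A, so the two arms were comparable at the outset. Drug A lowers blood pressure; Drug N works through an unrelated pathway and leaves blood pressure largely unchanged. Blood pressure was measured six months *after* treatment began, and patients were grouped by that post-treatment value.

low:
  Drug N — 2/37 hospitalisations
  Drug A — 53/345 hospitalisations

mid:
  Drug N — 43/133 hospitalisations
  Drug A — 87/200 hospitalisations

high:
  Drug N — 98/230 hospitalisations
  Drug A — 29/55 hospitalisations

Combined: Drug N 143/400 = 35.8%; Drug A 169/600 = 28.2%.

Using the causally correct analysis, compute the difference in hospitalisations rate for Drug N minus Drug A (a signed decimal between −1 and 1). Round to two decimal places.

Blood pressure is recorded after the drug and is itself shifted by it — it sits on the causal path from drug to outcome. Conditioning on a mediator would strip out part of the effect we want; the pooled comparison gives the total causal effect.
The causal difference is the pooled difference: 0.357 − 0.282 = +0.076.

+0.08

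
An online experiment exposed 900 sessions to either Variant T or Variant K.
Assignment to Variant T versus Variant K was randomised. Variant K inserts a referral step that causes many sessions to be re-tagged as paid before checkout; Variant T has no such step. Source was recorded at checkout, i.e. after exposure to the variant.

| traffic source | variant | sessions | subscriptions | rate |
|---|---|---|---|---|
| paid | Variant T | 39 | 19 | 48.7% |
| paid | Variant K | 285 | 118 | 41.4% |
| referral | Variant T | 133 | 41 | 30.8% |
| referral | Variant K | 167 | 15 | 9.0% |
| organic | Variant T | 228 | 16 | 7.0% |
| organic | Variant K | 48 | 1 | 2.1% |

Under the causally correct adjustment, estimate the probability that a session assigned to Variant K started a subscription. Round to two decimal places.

Variant T is higher inside every traffic source stratum but Variant K is higher in aggregate. Whether to stratify depends on how traffic source relates to the variant.
Traffic source is downstream of the variant. One should not condition on a consequence of treatment, so the overall rates are the right comparison.
So P(outcome | do(Variant K)) is just the pooled rate for Variant K: 134/500 = 0.268.

0.27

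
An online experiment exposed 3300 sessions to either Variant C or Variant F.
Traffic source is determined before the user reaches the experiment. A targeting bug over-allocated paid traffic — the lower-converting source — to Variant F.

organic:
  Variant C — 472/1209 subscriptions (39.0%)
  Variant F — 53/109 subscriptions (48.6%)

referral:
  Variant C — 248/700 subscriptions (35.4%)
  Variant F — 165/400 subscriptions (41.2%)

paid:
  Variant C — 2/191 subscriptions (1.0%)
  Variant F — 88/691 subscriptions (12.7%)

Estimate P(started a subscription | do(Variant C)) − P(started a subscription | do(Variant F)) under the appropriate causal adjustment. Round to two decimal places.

The traffic source-specific comparison favours Variant F throughout, but the pooled figures favour Variant C. The question is whether to condition on traffic source.
Traffic source is set before the variant has any effect — it is not caused by the variant — and it independently drives the outcome. That makes it a confounder, so the causal comparison is within traffic source levels.
Adjusting over the population distribution of traffic source: 0.399·(0.390−0.486) + 0.333·(0.354−0.412) + 0.267·(0.010−0.127) = -0.089.

-0.09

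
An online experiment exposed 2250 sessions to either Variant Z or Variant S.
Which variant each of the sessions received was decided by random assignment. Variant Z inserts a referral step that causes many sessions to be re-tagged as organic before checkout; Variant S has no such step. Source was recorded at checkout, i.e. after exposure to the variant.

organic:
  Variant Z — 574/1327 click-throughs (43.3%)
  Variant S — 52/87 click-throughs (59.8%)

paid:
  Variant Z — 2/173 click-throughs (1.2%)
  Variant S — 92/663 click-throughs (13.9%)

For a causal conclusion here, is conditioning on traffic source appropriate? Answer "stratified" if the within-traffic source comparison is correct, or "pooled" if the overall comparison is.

The stratified and pooled comparisons disagree (Variant S wins within each traffic source; Variant Z wins overall), so the answer turns on the causal role of traffic source.
Traffic source here is a post-treatment variable shaped by the variant; conditioning on it would introduce bias rather than remove it. The overall comparison is the causal one.
Pooled: Variant Z 38.4% vs Variant S 19.2%; Variant Z is higher overall.

pooled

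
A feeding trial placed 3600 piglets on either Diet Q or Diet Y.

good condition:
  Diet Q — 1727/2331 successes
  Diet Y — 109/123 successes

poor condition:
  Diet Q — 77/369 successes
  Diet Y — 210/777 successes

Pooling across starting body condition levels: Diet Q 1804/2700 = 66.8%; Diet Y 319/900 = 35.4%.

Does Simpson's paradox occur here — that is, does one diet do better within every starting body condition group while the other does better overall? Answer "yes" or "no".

yes

Within each starting body condition level (good condition 74.1% vs 88.6%; poor condition 20.9% vs 27.0%), Diet Y has the higher rate every time. Pooled: 66.8% vs 35.4% — Diet Q has the higher rate overall. The two comparisons disagree.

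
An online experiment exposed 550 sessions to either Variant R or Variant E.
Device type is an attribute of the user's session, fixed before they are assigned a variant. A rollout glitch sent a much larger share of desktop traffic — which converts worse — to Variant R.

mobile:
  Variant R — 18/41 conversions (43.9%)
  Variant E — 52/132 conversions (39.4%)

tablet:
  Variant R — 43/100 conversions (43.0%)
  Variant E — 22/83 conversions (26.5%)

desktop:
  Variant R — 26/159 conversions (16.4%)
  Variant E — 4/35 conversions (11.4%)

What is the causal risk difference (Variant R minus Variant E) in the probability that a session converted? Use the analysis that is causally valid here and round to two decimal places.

+0.09

The stratified and pooled comparisons disagree (Variant R wins within each device type; Variant E wins overall), so the answer turns on the causal role of device type.
Device type differs across variants for reasons unrelated to any effect of the variant itself, and it separately predicts the outcome — a classic confounder. We must compare within device type levels.
Adjusting over the population distribution of device type: 0.315·(0.439−0.394) + 0.333·(0.430−0.265) + 0.353·(0.164−0.114) = +0.086.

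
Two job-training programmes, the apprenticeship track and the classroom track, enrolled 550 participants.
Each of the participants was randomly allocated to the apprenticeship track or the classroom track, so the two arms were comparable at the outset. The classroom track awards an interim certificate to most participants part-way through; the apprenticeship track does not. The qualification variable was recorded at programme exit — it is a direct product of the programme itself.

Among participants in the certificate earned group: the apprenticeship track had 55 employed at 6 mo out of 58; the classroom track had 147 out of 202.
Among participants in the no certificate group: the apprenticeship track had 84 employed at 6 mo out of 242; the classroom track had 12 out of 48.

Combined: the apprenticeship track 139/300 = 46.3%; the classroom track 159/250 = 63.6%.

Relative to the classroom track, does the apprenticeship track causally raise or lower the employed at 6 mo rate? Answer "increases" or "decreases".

decreases

Qualification attained during the programme is downstream of the programme. One should not condition on a consequence of treatment, so the overall rates are the right comparison.
Pooled: the apprenticeship track 46.3% vs the classroom track 63.6%; the classroom track is higher overall.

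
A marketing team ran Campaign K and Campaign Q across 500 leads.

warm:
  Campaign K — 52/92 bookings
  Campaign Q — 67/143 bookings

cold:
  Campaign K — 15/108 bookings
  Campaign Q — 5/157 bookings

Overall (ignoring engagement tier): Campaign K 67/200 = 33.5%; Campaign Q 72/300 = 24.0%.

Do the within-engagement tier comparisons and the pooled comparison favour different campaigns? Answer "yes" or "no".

no

Within each engagement tier level (warm 56.5% vs 46.9%; cold 13.9% vs 3.2%), Campaign K has the higher rate every time. Pooled: 33.5% vs 24.0% — Campaign K has the higher rate overall. They agree.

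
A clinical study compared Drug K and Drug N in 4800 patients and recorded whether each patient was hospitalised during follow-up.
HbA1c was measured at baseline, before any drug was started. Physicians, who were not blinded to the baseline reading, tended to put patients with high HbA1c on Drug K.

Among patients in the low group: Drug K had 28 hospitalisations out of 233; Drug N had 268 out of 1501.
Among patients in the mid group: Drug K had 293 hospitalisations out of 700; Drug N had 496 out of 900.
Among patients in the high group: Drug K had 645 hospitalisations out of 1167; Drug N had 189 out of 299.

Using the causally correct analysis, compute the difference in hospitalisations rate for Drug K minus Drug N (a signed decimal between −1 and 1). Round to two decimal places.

Within every HbA1c level Drug K has the lower rate, yet pooled Drug N does — Simpson's reversal.
HbA1c is set before the drug has any effect — it is not caused by the drug — and it independently drives the outcome. That makes it a confounder, so the causal comparison is within HbA1c levels.
Adjusting over the population distribution of HbA1c: 0.361·(0.120−0.179) + 0.333·(0.419−0.551) + 0.305·(0.553−0.632) = -0.090.

-0.09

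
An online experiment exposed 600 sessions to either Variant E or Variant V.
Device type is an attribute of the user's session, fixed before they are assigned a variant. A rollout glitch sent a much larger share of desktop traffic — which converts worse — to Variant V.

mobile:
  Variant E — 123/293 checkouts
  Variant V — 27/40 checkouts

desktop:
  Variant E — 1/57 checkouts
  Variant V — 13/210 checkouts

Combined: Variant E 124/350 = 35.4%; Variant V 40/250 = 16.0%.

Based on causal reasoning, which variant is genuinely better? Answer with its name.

Variant V is higher inside every device type stratum but Variant E is higher in aggregate. Whether to stratify depends on how device type relates to the variant.
Device type differs across variants for reasons unrelated to any effect of the variant itself, and it separately predicts the outcome — a classic confounder. We must compare within device type levels.
Within each level — mobile: 42.0% vs 67.5%; desktop: 1.8% vs 6.2% — Variant V is higher every time.

Variant V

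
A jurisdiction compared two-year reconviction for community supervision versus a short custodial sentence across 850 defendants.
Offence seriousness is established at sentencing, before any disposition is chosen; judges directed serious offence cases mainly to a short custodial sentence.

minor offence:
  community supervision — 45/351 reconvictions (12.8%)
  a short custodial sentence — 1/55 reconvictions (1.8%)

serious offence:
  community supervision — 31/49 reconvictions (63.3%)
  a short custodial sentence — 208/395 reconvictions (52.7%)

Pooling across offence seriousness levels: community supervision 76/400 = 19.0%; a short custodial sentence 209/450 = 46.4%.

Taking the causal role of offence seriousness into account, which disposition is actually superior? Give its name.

a short custodial sentence

The stratified and pooled comparisons disagree (a short custodial sentence wins within each offence seriousness; community supervision wins overall), so the answer turns on the causal role of offence seriousness.
Offence seriousness is set before the disposition has any effect — it is not caused by the disposition — and it independently drives the outcome. That makes it a confounder, so the causal comparison is within offence seriousness levels.
Within each level — minor offence: 12.8% vs 1.8%; serious offence: 63.3% vs 52.7% — a short custodial sentence is lower every time.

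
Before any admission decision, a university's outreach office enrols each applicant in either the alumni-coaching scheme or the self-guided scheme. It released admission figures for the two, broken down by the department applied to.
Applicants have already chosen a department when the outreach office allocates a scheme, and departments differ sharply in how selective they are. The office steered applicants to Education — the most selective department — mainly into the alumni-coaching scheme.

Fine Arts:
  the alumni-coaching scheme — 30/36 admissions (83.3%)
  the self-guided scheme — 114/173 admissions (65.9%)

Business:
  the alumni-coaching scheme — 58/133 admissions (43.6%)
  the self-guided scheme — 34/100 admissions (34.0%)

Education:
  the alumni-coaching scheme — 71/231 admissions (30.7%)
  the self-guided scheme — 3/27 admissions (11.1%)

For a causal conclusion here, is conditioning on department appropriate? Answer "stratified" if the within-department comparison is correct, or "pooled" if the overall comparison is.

stratified

The department-specific comparison favours the alumni-coaching scheme throughout, but the pooled figures favour the self-guided scheme. The question is whether to condition on department.
Department satisfies the back-door criterion: it is not a descendant of the outreach scheme, and it blocks the spurious path from outreach scheme to outcome. Adjusting for it (i.e., using the within-department rates) gives the causal effect.
Within each level — Fine Arts: 83.3% vs 65.9%; Business: 43.6% vs 34.0%; Education: 30.7% vs 11.1% — the alumni-coaching scheme is higher every time.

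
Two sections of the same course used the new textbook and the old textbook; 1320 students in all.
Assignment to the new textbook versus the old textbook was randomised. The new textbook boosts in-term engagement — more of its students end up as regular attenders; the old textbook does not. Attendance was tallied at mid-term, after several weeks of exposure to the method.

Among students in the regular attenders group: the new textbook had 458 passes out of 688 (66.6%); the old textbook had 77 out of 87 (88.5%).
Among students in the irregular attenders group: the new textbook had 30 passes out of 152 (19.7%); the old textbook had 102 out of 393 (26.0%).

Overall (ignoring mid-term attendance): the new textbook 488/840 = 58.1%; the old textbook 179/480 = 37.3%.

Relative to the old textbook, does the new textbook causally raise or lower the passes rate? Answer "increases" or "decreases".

increases

Within every mid-term attendance level the old textbook has the higher rate, yet pooled the new textbook does — Simpson's reversal.
Stratifying would compare teaching methods among students the teaching methods themselves sorted into mid-term attendance groups — a form of selection on an intermediate. The unconditioned pooled rates give the total causal effect.
Pooled: the new textbook 58.1% vs the old textbook 37.3%; the new textbook is higher overall.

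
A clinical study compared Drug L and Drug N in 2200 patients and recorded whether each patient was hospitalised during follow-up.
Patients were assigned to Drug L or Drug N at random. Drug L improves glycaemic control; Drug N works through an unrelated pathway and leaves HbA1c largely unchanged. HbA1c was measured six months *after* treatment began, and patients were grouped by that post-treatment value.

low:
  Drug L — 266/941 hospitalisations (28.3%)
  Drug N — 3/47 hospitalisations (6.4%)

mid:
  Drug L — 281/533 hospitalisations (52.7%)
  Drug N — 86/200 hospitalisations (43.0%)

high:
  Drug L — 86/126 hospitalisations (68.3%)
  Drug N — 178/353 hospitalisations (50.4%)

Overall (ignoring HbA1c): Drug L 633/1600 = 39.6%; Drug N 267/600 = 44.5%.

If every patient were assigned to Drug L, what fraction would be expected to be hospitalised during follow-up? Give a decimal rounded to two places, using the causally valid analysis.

Within every HbA1c level Drug N has the lower rate, yet pooled Drug L does — Simpson's reversal.
The distribution of HbA1c is itself part of what the drug does — it is an intermediate outcome. Holding it fixed would remove that part of the effect; the total effect is the pooled difference.
So P(outcome | do(Drug L)) is just the pooled rate for Drug L: 633/1600 = 0.396.

0.40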